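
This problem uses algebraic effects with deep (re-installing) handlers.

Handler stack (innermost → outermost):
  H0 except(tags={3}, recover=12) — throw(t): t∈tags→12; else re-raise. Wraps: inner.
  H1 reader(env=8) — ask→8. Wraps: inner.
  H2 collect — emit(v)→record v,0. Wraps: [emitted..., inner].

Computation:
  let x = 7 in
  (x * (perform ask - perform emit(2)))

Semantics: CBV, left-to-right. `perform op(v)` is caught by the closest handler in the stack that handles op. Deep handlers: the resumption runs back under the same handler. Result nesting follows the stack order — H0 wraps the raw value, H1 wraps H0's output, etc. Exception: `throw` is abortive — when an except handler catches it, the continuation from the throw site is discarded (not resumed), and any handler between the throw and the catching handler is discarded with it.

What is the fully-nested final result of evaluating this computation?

Answer: [2, 56]

Step-by-step:
ask @ H1 ⇒ 8
emit(2) @ H2 ⇒ out+=2
H0 returns 56
H1 returns 56
H2 returns [2, 56]
= [2, 56]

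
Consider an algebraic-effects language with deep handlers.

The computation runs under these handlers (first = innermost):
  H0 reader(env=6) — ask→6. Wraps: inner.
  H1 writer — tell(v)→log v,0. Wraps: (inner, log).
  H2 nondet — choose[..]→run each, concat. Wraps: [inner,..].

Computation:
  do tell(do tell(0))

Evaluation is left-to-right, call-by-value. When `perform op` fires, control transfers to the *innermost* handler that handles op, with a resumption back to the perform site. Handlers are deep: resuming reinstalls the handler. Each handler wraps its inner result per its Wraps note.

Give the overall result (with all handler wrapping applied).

Answer: [(0, (0, 0))]

Working:
tell(0) @ H1 ⇒ log+=0
tell(0) @ H1 ⇒ log+=0
H0 returns 0
H1 returns (0, (0, 0))
H2 returns [(0, (0, 0))]
= [(0, (0, 0))]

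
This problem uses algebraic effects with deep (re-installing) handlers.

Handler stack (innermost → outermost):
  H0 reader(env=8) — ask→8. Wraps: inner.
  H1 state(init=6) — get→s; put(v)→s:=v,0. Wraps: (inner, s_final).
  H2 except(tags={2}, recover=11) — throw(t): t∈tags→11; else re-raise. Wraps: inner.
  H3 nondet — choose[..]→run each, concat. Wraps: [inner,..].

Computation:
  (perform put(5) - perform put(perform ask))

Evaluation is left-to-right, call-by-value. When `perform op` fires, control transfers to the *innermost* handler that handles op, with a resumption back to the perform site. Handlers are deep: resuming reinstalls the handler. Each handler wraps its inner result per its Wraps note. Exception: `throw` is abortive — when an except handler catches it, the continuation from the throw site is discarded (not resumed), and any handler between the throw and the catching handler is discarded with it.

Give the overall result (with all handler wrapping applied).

Answer: [(0, 8)]

Evaluation trace:
put(5) @ H1 ⇒ s:=5
ask @ H0 ⇒ 8
put(8) @ H1 ⇒ s:=8
H0 returns 0
H1 returns (0, 8)
H2 returns (0, 8)
H3 returns [(0, 8)]
= [(0, 8)]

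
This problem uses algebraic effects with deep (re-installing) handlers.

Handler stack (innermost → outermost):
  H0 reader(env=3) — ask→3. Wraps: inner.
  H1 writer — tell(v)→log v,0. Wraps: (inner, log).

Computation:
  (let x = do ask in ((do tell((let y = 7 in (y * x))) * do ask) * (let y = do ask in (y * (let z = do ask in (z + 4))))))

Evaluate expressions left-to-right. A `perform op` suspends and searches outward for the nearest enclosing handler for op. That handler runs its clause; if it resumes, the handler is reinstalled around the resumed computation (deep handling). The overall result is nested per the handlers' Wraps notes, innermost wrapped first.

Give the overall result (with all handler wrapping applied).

Answer: (0, (21))

Evaluation trace:
ask @ H0 ⇒ 3
tell(21) @ H1 ⇒ log+=21
ask @ H0 ⇒ 3
ask @ H0 ⇒ 3
ask @ H0 ⇒ 3
H0 returns 0
H1 returns (0, (21))
= (0, (21))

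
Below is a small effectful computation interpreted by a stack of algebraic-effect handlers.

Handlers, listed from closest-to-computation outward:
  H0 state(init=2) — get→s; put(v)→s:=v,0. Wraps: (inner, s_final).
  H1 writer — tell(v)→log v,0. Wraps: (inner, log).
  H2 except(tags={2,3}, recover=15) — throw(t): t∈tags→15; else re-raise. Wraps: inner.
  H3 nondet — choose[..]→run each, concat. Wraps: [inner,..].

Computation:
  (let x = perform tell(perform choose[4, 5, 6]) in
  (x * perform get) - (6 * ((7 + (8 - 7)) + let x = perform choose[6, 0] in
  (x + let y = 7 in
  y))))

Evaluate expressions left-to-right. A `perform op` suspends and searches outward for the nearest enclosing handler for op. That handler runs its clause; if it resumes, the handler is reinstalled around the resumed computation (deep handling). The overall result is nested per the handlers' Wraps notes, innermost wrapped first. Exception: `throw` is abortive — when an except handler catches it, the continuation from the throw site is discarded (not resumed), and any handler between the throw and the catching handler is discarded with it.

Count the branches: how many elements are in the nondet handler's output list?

Evaluation trace:
choose[4, 5, 6] @ H3
  branch[0] choose=4:
    tell(4) @ H1 ⇒ log+=4
    get @ H0 ⇒ 2
    choose[6, 0] @ H3
      branch[0] choose=6:
        H0 returns (-126, 2)
        H1 returns ((-126, 2), (4))
        H2 returns ((-126, 2), (4))
        H3 returns [((-126, 2), (4))]
      branch[1] choose=0:
        H0 returns (-90, 2)
        H1 returns ((-90, 2), (4))
        H2 returns ((-90, 2), (4))
        H3 returns [((-90, 2), (4))]
  branch[1] choose=5:
    tell(5) @ H1 ⇒ log+=5
    get @ H0 ⇒ 2
    choose[6, 0] @ H3
      branch[0] choose=6:
        H0 returns (-126, 2)
        H1 returns ((-126, 2), (5))
        H2 returns ((-126, 2), (5))
        H3 returns [((-126, 2), (5))]
      branch[1] choose=0:
        H0 returns (-90, 2)
        H1 returns ((-90, 2), (5))
        H2 returns ((-90, 2), (5))
        H3 returns [((-90, 2), (5))]
  branch[2] choose=6:
    tell(6) @ H1 ⇒ log+=6
    get @ H0 ⇒ 2
    choose[6, 0] @ H3
      branch[0] choose=6:
        H0 returns (-126, 2)
        H1 returns ((-126, 2), (6))
        H2 returns ((-126, 2), (6))
        H3 returns [((-126, 2), (6))]
      branch[1] choose=0:
        H0 returns (-90, 2)
        H1 returns ((-90, 2), (6))
        H2 returns ((-90, 2), (6))
        H3 returns [((-90, 2), (6))]
= [((-126, 2), (4)), ((-90, 2), (4)), ((-126, 2), (5)), ((-90, 2), (5)), ((-126, 2), (6)), ((-90, 2), (6))]

Answer: 6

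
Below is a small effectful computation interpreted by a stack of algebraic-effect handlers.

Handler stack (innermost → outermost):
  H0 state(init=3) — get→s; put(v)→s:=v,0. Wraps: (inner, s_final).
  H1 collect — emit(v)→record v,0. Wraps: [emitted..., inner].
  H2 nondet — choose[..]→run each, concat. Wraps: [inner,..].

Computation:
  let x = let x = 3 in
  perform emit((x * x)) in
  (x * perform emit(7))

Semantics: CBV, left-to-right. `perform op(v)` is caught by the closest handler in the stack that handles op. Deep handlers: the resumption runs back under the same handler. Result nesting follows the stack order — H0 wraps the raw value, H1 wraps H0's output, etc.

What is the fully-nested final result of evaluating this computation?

Working:
emit(9) @ H1 ⇒ out+=9
emit(7) @ H1 ⇒ out+=7
H0 returns (0, 3)
H1 returns [9, 7, (0, 3)]
H2 returns [[9, 7, (0, 3)]]
= [[9, 7, (0, 3)]]

Answer: [[9, 7, (0, 3)]]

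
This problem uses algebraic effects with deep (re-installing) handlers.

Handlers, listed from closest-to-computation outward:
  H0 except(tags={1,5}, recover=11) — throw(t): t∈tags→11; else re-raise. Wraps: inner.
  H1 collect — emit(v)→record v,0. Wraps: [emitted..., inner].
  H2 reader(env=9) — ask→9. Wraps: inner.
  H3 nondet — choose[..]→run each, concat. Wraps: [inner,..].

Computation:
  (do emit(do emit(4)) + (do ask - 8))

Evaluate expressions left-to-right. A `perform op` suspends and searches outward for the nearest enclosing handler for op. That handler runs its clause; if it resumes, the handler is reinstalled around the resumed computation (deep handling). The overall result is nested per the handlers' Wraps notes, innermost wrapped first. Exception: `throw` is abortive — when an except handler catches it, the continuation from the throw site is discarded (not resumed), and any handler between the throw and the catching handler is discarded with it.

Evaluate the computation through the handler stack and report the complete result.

Answer: [[4, 0, 1]]

Evaluation trace:
emit(4) @ H1 ⇒ out+=4
emit(0) @ H1 ⇒ out+=0
ask @ H2 ⇒ 9
H0 returns 1
H1 returns [4, 0, 1]
H2 returns [4, 0, 1]
H3 returns [[4, 0, 1]]
= [[4, 0, 1]]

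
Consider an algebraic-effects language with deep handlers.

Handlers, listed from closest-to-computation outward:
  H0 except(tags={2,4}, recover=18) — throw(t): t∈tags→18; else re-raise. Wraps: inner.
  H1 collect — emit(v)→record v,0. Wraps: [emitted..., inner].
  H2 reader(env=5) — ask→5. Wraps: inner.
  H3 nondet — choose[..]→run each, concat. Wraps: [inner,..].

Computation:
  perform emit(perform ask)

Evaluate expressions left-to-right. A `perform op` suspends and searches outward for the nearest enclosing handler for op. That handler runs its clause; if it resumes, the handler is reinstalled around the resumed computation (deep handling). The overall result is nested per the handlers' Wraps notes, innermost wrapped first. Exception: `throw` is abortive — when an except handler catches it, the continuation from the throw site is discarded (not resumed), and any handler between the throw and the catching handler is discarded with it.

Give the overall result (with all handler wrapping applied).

Step-by-step:
ask @ H2 ⇒ 5
emit(5) @ H1 ⇒ out+=5
H0 returns 0
H1 returns [5, 0]
H2 returns [5, 0]
H3 returns [[5, 0]]
= [[5, 0]]

Answer: [[5, 0]]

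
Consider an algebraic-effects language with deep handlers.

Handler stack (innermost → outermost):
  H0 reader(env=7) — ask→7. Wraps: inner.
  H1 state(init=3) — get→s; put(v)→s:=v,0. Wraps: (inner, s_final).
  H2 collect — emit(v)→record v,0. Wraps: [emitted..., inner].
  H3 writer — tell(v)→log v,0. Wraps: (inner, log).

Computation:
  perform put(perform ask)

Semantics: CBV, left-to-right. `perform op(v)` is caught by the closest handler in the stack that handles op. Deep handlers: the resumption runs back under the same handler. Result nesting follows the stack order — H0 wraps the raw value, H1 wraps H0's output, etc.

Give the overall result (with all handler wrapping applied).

Step-by-step:
ask @ H0 ⇒ 7
put(7) @ H1 ⇒ s:=7
H0 returns 0
H1 returns (0, 7)
H2 returns [(0, 7)]
H3 returns ([(0, 7)], ())
= ([(0, 7)], ())

Answer: ([(0, 7)], ())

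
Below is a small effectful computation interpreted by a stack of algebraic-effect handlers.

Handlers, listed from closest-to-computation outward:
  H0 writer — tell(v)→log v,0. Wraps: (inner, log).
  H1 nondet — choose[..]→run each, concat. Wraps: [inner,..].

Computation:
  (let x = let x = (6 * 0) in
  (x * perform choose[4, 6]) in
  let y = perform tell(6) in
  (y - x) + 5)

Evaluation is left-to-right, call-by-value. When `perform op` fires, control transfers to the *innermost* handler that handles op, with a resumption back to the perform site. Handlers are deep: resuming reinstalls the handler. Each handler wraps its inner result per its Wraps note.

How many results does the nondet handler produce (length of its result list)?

Answer: 2

Step-by-step:
choose[4, 6] @ H1
  branch[0] choose=4:
    tell(6) @ H0 ⇒ log+=6
    H0 returns (5, (6))
    H1 returns [(5, (6))]
  branch[1] choose=6:
    tell(6) @ H0 ⇒ log+=6
    H0 returns (5, (6))
    H1 returns [(5, (6))]
= [(5, (6)), (5, (6))]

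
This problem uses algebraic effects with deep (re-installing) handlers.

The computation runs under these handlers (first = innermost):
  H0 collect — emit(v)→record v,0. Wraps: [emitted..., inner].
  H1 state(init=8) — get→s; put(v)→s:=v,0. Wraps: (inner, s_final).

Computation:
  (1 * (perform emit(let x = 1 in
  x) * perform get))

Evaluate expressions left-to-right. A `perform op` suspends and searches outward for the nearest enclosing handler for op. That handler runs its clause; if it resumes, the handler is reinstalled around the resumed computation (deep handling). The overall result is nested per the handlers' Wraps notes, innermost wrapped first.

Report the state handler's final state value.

Answer: 8

Evaluation trace:
emit(1) @ H0 ⇒ out+=1
get @ H1 ⇒ 8
H0 returns [1, 0]
H1 returns ([1, 0], 8)
= ([1, 0], 8)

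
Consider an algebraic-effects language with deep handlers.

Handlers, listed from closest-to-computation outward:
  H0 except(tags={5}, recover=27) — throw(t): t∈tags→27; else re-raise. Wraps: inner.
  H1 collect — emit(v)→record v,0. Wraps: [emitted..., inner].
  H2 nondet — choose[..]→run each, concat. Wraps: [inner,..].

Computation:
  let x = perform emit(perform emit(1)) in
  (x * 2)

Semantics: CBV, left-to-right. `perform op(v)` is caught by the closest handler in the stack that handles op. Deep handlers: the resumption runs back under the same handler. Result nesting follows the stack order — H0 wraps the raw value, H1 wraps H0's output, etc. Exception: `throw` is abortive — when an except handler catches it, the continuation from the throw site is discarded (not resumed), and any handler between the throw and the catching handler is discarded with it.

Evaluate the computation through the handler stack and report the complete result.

Answer: [[1, 0, 0]]

Working:
emit(1) @ H1 ⇒ out+=1
emit(0) @ H1 ⇒ out+=0
H0 returns 0
H1 returns [1, 0, 0]
H2 returns [[1, 0, 0]]
= [[1, 0, 0]]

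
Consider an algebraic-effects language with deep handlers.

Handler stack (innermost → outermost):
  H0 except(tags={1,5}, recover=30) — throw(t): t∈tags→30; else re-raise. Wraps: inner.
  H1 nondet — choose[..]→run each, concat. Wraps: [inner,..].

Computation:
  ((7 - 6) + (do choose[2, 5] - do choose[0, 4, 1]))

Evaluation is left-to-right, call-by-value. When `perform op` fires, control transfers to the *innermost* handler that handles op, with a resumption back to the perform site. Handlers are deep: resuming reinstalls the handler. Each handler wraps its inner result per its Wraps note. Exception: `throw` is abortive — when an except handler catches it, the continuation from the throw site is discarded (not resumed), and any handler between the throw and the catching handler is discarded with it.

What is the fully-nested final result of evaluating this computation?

Step-by-step:
choose[2, 5] @ H1
  branch[0] choose=2:
    choose[0, 4, 1] @ H1
      branch[0] choose=0:
        H0 returns 3
        H1 returns [3]
      branch[1] choose=4:
        H0 returns -1
        H1 returns [-1]
      branch[2] choose=1:
        H0 returns 2
        H1 returns [2]
  branch[1] choose=5:
    choose[0, 4, 1] @ H1
      branch[0] choose=0:
        H0 returns 6
        H1 returns [6]
      branch[1] choose=4:
        H0 returns 2
        H1 returns [2]
      branch[2] choose=1:
        H0 returns 5
        H1 returns [5]
= [3, -1, 2, 6, 2, 5]

Answer: [3, -1, 2, 6, 2, 5]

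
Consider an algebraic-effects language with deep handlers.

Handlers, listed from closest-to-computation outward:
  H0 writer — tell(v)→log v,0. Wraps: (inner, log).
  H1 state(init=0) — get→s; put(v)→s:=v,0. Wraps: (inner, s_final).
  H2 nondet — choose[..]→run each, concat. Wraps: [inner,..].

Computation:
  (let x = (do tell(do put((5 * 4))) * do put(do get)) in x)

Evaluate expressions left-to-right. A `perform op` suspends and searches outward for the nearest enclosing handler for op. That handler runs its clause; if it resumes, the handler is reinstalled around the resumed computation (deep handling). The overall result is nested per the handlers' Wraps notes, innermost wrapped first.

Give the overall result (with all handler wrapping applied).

Answer: [((0, (0)), 20)]

Step-by-step:
put(20) @ H1 ⇒ s:=20
tell(0) @ H0 ⇒ log+=0
get @ H1 ⇒ 20
put(20) @ H1 ⇒ s:=20
H0 returns (0, (0))
H1 returns ((0, (0)), 20)
H2 returns [((0, (0)), 20)]
= [((0, (0)), 20)]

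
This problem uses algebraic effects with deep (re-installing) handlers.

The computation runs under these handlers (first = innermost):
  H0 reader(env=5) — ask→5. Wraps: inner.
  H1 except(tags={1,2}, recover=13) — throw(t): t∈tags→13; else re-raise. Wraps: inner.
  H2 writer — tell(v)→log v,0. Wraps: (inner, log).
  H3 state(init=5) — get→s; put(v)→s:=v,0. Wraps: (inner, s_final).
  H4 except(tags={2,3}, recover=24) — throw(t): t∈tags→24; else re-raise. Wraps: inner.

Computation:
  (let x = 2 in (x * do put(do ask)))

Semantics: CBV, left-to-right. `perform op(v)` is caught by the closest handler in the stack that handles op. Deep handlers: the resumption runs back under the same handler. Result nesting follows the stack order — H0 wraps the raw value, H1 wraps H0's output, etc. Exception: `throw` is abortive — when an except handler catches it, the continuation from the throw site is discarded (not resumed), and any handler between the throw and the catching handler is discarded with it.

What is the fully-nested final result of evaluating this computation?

Evaluation trace:
ask @ H0 ⇒ 5
put(5) @ H3 ⇒ s:=5
H0 returns 0
H1 returns 0
H2 returns (0, ())
H3 returns ((0, ()), 5)
H4 returns ((0, ()), 5)
= ((0, ()), 5)

Answer: ((0, ()), 5)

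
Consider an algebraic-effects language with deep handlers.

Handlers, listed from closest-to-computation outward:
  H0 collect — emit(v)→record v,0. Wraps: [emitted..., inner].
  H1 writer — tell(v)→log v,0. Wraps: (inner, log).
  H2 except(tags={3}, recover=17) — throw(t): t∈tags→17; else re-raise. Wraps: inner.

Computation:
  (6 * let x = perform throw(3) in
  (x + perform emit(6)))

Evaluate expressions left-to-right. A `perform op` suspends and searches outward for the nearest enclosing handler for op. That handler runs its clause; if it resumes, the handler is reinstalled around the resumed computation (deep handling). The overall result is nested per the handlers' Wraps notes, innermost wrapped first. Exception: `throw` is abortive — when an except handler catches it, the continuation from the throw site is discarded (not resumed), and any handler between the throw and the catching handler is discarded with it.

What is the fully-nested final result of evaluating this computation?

Working:
throw(3) @ H2 caught ⇒ 17
= 17

Answer: 17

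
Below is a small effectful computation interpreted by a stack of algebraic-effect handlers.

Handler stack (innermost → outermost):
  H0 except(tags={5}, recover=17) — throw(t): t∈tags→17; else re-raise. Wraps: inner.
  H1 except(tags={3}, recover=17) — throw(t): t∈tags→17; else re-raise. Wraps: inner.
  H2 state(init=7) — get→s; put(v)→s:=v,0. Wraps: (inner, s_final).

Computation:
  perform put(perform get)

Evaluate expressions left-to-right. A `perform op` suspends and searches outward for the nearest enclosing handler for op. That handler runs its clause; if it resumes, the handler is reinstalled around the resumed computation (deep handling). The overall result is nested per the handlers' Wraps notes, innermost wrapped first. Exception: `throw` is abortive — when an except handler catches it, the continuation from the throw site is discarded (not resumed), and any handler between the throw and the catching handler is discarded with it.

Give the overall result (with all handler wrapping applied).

Answer: (0, 7)

Step-by-step:
get @ H2 ⇒ 7
put(7) @ H2 ⇒ s:=7
H0 returns 0
H1 returns 0
H2 returns (0, 7)
= (0, 7)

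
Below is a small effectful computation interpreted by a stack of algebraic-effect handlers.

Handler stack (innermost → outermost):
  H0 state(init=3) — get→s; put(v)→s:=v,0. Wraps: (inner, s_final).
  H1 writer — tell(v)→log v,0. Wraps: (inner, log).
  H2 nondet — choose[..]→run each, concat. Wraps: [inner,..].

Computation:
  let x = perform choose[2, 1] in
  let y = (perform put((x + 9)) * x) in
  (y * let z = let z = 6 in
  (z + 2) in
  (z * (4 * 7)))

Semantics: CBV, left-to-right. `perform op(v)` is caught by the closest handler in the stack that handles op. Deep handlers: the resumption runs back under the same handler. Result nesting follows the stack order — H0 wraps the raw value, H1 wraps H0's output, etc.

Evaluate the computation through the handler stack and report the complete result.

Answer: [((0, 11), ()), ((0, 10), ())]

Step-by-step:
choose[2, 1] @ H2
  branch[0] choose=2:
    put(11) @ H0 ⇒ s:=11
    H0 returns (0, 11)
    H1 returns ((0, 11), ())
    H2 returns [((0, 11), ())]
  branch[1] choose=1:
    put(10) @ H0 ⇒ s:=10
    H0 returns (0, 10)
    H1 returns ((0, 10), ())
    H2 returns [((0, 10), ())]
= [((0, 11), ()), ((0, 10), ())]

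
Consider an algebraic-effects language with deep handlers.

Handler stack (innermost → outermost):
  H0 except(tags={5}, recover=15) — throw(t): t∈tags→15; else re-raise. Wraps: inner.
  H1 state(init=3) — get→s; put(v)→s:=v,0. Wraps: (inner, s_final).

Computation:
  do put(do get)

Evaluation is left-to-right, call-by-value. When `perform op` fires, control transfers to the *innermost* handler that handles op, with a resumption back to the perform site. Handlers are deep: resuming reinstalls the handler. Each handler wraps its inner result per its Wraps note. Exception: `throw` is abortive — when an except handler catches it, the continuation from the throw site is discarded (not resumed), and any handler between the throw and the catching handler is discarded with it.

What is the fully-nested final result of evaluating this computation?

Answer: (0, 3)

Evaluation trace:
get @ H1 ⇒ 3
put(3) @ H1 ⇒ s:=3
H0 returns 0
H1 returns (0, 3)
= (0, 3)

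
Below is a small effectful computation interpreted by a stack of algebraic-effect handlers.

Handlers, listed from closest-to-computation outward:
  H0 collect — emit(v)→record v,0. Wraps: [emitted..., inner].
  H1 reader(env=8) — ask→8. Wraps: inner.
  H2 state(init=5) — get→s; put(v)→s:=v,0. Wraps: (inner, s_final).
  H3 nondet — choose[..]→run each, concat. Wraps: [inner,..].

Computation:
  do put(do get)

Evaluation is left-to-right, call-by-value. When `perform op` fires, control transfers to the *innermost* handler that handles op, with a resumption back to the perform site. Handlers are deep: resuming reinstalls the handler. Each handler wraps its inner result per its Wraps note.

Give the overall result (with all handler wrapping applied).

Answer: [([0], 5)]

Step-by-step:
get @ H2 ⇒ 5
put(5) @ H2 ⇒ s:=5
H0 returns [0]
H1 returns [0]
H2 returns ([0], 5)
H3 returns [([0], 5)]
= [([0], 5)]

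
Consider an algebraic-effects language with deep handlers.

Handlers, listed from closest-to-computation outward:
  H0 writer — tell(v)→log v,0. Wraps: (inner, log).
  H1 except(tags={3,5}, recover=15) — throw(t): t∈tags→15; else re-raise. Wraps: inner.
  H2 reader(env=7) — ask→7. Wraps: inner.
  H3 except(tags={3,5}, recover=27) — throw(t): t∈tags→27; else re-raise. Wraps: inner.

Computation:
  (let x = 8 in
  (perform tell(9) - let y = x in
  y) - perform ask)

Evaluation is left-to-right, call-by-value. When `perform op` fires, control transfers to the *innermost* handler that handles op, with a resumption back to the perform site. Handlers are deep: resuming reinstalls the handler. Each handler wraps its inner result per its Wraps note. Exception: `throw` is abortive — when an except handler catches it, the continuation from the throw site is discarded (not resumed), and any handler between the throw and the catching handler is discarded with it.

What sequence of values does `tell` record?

Answer: (9)

Evaluation trace:
tell(9) @ H0 ⇒ log+=9
ask @ H2 ⇒ 7
H0 returns (-15, (9))
H1 returns (-15, (9))
H2 returns (-15, (9))
H3 returns (-15, (9))
= (-15, (9))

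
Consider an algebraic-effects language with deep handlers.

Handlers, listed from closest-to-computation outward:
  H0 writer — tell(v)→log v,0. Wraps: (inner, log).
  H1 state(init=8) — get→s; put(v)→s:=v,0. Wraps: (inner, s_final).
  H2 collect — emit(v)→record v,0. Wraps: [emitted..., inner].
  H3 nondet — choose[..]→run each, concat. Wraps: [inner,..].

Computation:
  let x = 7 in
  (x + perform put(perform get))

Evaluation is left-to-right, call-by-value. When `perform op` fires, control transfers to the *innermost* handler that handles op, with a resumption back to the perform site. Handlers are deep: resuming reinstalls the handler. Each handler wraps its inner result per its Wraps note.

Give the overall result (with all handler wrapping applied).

Working:
get @ H1 ⇒ 8
put(8) @ H1 ⇒ s:=8
H0 returns (7, ())
H1 returns ((7, ()), 8)
H2 returns [((7, ()), 8)]
H3 returns [[((7, ()), 8)]]
= [[((7, ()), 8)]]

Answer: [[((7, ()), 8)]]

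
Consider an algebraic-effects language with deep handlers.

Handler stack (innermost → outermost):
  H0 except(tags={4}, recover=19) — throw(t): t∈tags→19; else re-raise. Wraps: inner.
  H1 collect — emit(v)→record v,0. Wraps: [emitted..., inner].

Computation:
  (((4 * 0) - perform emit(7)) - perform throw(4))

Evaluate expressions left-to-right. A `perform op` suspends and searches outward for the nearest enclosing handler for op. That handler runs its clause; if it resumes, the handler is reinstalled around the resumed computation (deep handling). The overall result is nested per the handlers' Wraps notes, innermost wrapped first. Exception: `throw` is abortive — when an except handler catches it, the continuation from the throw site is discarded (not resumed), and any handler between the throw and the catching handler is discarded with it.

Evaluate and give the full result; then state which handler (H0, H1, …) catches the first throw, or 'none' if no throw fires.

Working:
emit(7) @ H1 ⇒ out+=7
throw(4) @ H0 caught ⇒ 19
H1 returns [7, 19]
= [7, 19]

Answer: [7, 19] ; first throw caught by: H0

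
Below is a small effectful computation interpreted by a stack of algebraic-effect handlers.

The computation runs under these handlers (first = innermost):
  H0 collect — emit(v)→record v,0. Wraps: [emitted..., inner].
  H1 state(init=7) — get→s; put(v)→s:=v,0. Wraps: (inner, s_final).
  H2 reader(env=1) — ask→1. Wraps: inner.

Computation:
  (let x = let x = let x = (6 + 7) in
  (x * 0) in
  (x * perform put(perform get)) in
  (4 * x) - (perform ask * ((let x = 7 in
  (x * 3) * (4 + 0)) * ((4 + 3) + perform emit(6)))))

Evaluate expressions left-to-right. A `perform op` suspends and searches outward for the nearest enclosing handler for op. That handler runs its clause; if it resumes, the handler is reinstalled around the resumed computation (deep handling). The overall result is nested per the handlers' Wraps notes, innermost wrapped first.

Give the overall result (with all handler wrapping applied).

Answer: ([6, -588], 7)

Evaluation trace:
get @ H1 ⇒ 7
put(7) @ H1 ⇒ s:=7
ask @ H2 ⇒ 1
emit(6) @ H0 ⇒ out+=6
H0 returns [6, -588]
H1 returns ([6, -588], 7)
H2 returns ([6, -588], 7)
= ([6, -588], 7)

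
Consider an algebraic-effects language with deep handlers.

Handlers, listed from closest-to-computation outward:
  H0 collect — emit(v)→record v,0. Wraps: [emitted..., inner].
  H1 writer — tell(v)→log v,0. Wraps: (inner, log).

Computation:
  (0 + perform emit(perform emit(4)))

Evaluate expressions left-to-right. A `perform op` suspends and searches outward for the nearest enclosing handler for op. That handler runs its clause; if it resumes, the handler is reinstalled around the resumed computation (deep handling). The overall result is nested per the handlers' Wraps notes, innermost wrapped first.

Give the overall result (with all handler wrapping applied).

Evaluation trace:
emit(4) @ H0 ⇒ out+=4
emit(0) @ H0 ⇒ out+=0
H0 returns [4, 0, 0]
H1 returns ([4, 0, 0], ())
= ([4, 0, 0], ())

Answer: ([4, 0, 0], ())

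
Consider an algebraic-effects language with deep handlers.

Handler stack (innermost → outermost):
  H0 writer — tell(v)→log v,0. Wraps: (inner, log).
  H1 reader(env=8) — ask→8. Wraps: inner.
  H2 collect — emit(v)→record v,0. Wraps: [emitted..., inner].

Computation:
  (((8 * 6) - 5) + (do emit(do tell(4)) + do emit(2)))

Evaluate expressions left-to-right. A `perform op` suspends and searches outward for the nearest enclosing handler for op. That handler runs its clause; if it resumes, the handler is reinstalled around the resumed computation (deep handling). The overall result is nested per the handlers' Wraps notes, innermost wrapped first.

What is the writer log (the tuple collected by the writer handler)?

Evaluation trace:
tell(4) @ H0 ⇒ log+=4
emit(0) @ H2 ⇒ out+=0
emit(2) @ H2 ⇒ out+=2
H0 returns (43, (4))
H1 returns (43, (4))
H2 returns [0, 2, (43, (4))]
= [0, 2, (43, (4))]

Answer: (4)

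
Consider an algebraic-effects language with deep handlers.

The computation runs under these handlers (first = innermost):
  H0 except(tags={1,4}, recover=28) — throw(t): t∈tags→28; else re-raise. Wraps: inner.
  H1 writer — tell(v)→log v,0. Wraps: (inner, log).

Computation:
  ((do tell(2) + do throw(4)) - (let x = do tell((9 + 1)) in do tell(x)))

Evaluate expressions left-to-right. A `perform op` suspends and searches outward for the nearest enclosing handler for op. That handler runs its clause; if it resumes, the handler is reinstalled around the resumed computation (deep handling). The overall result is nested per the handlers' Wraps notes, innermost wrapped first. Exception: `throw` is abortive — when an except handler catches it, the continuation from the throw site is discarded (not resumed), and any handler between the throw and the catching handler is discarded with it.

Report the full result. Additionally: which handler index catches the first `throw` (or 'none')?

Answer: (28, (2)) ; first throw caught by: H0

Evaluation trace:
tell(2) @ H1 ⇒ log+=2
throw(4) @ H0 caught ⇒ 28
H1 returns (28, (2))
= (28, (2))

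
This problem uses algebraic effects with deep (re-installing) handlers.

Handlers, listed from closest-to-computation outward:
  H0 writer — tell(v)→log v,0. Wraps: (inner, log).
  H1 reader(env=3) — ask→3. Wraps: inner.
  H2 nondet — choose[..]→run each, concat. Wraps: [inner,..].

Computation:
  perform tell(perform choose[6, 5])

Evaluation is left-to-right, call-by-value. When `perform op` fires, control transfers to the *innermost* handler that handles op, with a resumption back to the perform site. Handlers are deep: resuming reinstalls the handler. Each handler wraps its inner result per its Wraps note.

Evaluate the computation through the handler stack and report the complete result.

Answer: [(0, (6)), (0, (5))]

Evaluation trace:
choose[6, 5] @ H2
  branch[0] choose=6:
    tell(6) @ H0 ⇒ log+=6
    H0 returns (0, (6))
    H1 returns (0, (6))
    H2 returns [(0, (6))]
  branch[1] choose=5:
    tell(5) @ H0 ⇒ log+=5
    H0 returns (0, (5))
    H1 returns (0, (5))
    H2 returns [(0, (5))]
= [(0, (6)), (0, (5))]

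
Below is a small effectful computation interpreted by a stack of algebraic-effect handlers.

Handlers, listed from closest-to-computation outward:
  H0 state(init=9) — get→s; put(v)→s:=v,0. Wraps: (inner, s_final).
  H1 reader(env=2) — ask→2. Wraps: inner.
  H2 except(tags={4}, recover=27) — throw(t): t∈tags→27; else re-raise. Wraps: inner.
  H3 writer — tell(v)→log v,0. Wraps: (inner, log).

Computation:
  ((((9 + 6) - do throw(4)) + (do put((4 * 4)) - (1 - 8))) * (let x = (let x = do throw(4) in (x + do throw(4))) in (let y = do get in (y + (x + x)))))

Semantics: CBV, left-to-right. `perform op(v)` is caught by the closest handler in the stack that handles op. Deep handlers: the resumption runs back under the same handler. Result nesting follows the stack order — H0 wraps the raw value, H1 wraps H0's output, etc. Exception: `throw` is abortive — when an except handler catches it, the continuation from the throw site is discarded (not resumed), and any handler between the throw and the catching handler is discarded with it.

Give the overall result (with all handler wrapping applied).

Answer: (27, ())

Evaluation trace:
throw(4) @ H2 caught ⇒ 27
H3 returns (27, ())
= (27, ())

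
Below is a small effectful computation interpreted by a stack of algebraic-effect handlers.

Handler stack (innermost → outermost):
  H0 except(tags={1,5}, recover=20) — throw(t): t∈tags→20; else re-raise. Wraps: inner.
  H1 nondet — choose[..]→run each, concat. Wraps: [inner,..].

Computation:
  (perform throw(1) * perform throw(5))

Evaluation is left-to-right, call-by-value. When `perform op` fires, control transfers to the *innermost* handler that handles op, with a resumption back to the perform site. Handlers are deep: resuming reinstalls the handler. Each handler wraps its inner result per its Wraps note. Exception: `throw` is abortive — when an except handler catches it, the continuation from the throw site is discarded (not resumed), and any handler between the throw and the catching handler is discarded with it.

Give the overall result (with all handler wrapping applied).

Answer: [20]

Working:
throw(1) @ H0 caught ⇒ 20
H1 returns [20]
= [20]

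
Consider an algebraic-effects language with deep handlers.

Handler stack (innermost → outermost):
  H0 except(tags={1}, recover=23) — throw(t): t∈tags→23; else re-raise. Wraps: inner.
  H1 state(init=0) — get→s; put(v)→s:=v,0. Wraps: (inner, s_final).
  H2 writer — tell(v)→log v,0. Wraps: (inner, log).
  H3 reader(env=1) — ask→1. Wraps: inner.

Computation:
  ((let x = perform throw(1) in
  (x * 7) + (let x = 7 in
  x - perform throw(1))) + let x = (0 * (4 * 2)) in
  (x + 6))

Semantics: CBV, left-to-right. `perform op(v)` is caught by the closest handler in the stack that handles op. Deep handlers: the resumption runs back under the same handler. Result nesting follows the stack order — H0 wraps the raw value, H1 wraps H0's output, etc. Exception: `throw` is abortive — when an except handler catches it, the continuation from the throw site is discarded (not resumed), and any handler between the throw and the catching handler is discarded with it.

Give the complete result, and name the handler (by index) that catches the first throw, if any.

Evaluation trace:
throw(1) @ H0 caught ⇒ 23
H1 returns (23, 0)
H2 returns ((23, 0), ())
H3 returns ((23, 0), ())
= ((23, 0), ())

Answer: ((23, 0), ()) ; first throw caught by: H0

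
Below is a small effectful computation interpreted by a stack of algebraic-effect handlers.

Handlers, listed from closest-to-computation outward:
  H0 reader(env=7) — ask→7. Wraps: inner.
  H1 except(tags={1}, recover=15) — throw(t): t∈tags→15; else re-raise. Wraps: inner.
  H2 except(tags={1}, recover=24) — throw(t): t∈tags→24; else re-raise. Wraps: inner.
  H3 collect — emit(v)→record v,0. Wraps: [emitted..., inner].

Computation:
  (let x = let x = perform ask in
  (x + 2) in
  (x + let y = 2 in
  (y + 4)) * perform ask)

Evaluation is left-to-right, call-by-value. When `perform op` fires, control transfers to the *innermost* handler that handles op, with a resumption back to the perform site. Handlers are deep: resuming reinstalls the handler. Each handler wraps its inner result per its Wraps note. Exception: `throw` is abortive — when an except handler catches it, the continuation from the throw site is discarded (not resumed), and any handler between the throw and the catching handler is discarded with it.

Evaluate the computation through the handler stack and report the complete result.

Evaluation trace:
ask @ H0 ⇒ 7
ask @ H0 ⇒ 7
H0 returns 105
H1 returns 105
H2 returns 105
H3 returns [105]
= [105]

Answer: [105]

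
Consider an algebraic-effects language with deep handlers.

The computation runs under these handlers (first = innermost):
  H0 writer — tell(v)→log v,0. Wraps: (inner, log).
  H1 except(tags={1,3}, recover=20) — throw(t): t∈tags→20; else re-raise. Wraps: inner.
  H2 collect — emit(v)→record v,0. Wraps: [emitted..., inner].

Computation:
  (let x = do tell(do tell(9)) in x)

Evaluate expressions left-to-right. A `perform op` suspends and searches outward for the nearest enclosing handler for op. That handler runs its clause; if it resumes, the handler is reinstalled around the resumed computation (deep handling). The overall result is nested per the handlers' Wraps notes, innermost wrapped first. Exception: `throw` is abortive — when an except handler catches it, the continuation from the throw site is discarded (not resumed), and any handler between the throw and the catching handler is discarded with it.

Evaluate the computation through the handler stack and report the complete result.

Answer: [(0, (9, 0))]

Step-by-step:
tell(9) @ H0 ⇒ log+=9
tell(0) @ H0 ⇒ log+=0
H0 returns (0, (9, 0))
H1 returns (0, (9, 0))
H2 returns [(0, (9, 0))]
= [(0, (9, 0))]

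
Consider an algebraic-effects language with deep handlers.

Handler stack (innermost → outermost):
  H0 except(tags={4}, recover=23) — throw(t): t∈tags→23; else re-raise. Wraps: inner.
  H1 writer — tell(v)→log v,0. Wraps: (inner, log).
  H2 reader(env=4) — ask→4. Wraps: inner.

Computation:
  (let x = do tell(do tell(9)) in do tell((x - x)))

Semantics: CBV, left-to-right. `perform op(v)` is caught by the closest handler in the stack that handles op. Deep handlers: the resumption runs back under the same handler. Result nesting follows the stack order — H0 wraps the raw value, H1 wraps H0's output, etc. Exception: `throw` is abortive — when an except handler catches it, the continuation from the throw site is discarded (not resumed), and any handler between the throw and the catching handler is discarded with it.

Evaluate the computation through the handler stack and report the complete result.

Step-by-step:
tell(9) @ H1 ⇒ log+=9
tell(0) @ H1 ⇒ log+=0
tell(0) @ H1 ⇒ log+=0
H0 returns 0
H1 returns (0, (9, 0, 0))
H2 returns (0, (9, 0, 0))
= (0, (9, 0, 0))

Answer: (0, (9, 0, 0))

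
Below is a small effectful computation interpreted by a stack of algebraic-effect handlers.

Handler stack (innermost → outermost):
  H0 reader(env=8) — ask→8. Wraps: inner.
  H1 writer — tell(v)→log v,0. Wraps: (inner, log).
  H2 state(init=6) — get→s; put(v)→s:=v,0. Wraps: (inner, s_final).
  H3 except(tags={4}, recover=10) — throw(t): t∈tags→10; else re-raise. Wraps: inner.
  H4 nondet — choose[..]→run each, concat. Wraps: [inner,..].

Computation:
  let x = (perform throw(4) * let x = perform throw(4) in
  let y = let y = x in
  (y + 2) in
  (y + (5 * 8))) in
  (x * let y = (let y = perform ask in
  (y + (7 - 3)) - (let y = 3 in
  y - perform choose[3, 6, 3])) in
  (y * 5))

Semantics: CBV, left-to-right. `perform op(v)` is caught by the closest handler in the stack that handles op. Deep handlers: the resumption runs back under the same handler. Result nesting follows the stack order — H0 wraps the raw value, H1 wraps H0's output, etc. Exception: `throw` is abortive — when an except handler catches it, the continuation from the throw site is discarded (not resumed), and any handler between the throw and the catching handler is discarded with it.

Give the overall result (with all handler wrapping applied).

Answer: [10]

Step-by-step:
throw(4) @ H3 caught ⇒ 10
H4 returns [10]
= [10]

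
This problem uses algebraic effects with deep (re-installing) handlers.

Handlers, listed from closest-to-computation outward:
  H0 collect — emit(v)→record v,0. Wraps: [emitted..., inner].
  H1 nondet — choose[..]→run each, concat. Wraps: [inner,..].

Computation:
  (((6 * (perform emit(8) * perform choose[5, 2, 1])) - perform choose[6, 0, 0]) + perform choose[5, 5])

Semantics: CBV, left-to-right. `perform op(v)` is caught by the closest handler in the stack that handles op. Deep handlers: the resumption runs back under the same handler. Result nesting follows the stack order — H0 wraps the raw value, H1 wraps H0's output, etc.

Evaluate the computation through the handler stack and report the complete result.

Working:
emit(8) @ H0 ⇒ out+=8
choose[5, 2, 1] @ H1
  branch[0] choose=5:
    choose[6, 0, 0] @ H1
      branch[0] choose=6:
        choose[5, 5] @ H1
          branch[0] choose=5:
            H0 returns [8, -1]
            H1 returns [[8, -1]]
          branch[1] choose=5:
            H0 returns [8, -1]
            H1 returns [[8, -1]]
      branch[1] choose=0:
        choose[5, 5] @ H1
          branch[0] choose=5:
            H0 returns [8, 5]
            H1 returns [[8, 5]]
          branch[1] choose=5:
            H0 returns [8, 5]
            H1 returns [[8, 5]]
      branch[2] choose=0:
        choose[5, 5] @ H1
          branch[0] choose=5:
            H0 returns [8, 5]
            H1 returns [[8, 5]]
          branch[1] choose=5:
            H0 returns [8, 5]
            H1 returns [[8, 5]]
  branch[1] choose=2:
    choose[6, 0, 0] @ H1
      branch[0] choose=6:
        choose[5, 5] @ H1
          branch[0] choose=5:
            H0 returns [8, -1]
            H1 returns [[8, -1]]
          branch[1] choose=5:
            H0 returns [8, -1]
            H1 returns [[8, -1]]
      branch[1] choose=0:
        choose[5, 5] @ H1
          branch[0] choose=5:
            H0 returns [8, 5]
            H1 returns [[8, 5]]
          branch[1] choose=5:
            H0 returns [8, 5]
            H1 returns [[8, 5]]
      branch[2] choose=0:
        choose[5, 5] @ H1
          branch[0] choose=5:
            H0 returns [8, 5]
            H1 returns [[8, 5]]
          branch[1] choose=5:
            H0 returns [8, 5]
            H1 returns [[8, 5]]
  branch[2] choose=1:
    choose[6, 0, 0] @ H1
      branch[0] choose=6:
        choose[5, 5] @ H1
          branch[0] choose=5:
            H0 returns [8, -1]
            H1 returns [[8, -1]]
          branch[1] choose=5:
            H0 returns [8, -1]
            H1 returns [[8, -1]]
      branch[1] choose=0:
        choose[5, 5] @ H1
          branch[0] choose=5:
            H0 returns [8, 5]
            H1 returns [[8, 5]]
          branch[1] choose=5:
            H0 returns [8, 5]
            H1 returns [[8, 5]]
      branch[2] choose=0:
        choose[5, 5] @ H1
          branch[0] choose=5:
            H0 returns [8, 5]
            H1 returns [[8, 5]]
          branch[1] choose=5:
            H0 returns [8, 5]
            H1 returns [[8, 5]]
= [[8, -1], [8, -1], [8, 5], [8, 5], [8, 5], [8, 5], [8, -1], [8, -1], [8, 5], [8, 5], [8, 5], [8, 5], [8, -1], [8, -1], [8, 5], [8, 5], [8, 5], [8, 5]]

Answer: [[8, -1], [8, -1], [8, 5], [8, 5], [8, 5], [8, 5], [8, -1], [8, -1], [8, 5], [8, 5], [8, 5], [8, 5], [8, -1], [8, -1], [8, 5], [8, 5], [8, 5], [8, 5]]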